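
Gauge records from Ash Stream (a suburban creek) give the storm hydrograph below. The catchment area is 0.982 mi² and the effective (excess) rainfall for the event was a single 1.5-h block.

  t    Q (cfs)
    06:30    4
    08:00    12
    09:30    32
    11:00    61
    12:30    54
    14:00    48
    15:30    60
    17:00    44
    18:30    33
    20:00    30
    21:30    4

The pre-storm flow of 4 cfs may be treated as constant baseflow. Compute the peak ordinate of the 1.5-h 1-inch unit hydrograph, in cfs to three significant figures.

Direct runoff: 0.0, 8.0, 28.0, 57.0, 50.0, 44.0, 56.0, 40.0, 29.0, 26.0, 0.0 cfs; ΣQ_DR = 338.0 cfs, peak = 57.0 cfs.
Runoff depth d = ΣQ_DR·Δt / A = 338.0 × 5400 / (0.982 mi²) = 0.8000 in.
The 1-inch UH is the DRH scaled by (1 in)/d, so U_p = 57.0 × 1/0.8000 = 71.2 cfs.

U_p ≈ 71.2 cfs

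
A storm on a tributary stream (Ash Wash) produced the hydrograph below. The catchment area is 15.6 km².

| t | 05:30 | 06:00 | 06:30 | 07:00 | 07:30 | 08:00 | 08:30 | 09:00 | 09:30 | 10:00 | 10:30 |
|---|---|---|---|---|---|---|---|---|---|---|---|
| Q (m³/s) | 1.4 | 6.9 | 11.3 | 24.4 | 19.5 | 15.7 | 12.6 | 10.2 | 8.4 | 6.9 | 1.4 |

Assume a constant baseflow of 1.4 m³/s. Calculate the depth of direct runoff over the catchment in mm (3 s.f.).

d ≈ 11.9 mm

Direct runoff: 0.0, 5.5, 9.9, 23.0, 18.1, 14.3, 11.2, 8.8, 7.0, 5.5, 0.0 m³/s; ΣQ_DR = 103.3 m³/s.
V = ΣQ_DR · Δt = 103.3 × 1800 s = 1.859 × 10^5 m³.
Over A = 15.6 km², depth = V / A = 11.9 mm.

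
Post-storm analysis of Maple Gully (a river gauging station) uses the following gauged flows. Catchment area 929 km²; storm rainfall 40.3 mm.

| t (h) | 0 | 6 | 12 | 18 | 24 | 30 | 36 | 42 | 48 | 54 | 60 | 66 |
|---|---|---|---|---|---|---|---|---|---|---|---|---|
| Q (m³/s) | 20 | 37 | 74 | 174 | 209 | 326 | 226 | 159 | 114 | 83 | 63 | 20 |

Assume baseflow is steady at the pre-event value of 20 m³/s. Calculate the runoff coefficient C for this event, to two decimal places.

C ≈ 0.73

ΣQ_DR = 1265 m³/s; V = ΣQ_DR·Δt = 2.732 × 10^7 m³.
Runoff depth d = V / A = 29.41 mm.
C = d / P = 29.41 / 40.3 = 0.73.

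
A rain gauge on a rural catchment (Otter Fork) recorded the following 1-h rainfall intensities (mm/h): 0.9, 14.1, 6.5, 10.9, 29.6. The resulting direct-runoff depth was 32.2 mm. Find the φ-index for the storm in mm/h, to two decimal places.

Only the 3 blocks with intensity above φ contribute runoff: 14.1, 10.9, 29.6 mm/h.
Σ(I−φ)·Δt = d  ⇒  (14.1+10.9+29.6 − 3φ)·1 = 32.2
φ = (54.60 − 32.2/1) / 3 = 7.47 mm/h.

φ ≈ 7.47 mm/h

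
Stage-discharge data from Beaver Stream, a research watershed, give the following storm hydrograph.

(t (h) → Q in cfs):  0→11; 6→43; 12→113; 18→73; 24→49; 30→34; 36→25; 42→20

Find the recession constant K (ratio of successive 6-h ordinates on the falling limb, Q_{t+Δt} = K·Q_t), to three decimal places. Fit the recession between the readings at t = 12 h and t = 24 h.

Using the recession-limb readings at t = 12 h and t = 24 h: Q falls from 113 to 49 cfs over 2 intervals.
K = (Q₂/Q₁)^(1/2) = (49/113)^(1/2) = 0.659.

K ≈ 0.659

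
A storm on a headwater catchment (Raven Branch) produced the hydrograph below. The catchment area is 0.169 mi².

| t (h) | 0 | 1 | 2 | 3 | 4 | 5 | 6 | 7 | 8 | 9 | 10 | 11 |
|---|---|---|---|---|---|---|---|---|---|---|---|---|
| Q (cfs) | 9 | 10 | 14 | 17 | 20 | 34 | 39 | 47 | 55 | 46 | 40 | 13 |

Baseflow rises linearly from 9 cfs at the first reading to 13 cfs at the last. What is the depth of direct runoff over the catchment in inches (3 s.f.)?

Direct runoff: 0.00, 0.64, 4.27, 6.91, 9.55, 23.18, 27.82, 35.45, 43.09, 33.73, 27.36, 0.00 cfs; ΣQ_DR = 212.0 cfs.
V = ΣQ_DR · Δt = 212.0 × 3600 s = 7.632 × 10^5 ft³.
Over A = 0.169 mi², depth = V / A = 1.94 in.

d ≈ 1.94 in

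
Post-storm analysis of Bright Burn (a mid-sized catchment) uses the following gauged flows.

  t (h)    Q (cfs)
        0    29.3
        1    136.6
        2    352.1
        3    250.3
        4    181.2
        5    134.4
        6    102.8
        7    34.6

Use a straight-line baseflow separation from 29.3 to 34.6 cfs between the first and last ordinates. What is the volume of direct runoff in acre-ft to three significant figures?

V ≈ 79.8 acre-ft

Direct-runoff ordinates (Q − Q_b): 0.00, 106.54, 321.29, 218.73, 148.87, 101.31, 68.96, 0.00 cfs.
ΣQ_DR = 965.7 cfs.
With Δt = 1 h = 3600 s, V = ΣQ_DR · Δt = 965.7 × 3600 = 3.48 × 10^6 ft³ = 79.8 acre-ft.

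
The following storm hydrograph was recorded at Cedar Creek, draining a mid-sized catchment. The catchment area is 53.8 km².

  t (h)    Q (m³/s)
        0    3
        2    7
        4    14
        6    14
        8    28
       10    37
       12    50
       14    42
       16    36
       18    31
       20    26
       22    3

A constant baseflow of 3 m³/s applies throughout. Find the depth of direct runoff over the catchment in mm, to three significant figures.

d ≈ 34.1 mm

Direct runoff: 0.0, 4.0, 11.0, 11.0, 25.0, 34.0, 47.0, 39.0, 33.0, 28.0, 23.0, 0.0 m³/s; ΣQ_DR = 255.0 m³/s.
V = ΣQ_DR · Δt = 255.0 × 7200 s = 1.836 × 10^6 m³.
Over A = 53.8 km², depth = V / A = 34.1 mm.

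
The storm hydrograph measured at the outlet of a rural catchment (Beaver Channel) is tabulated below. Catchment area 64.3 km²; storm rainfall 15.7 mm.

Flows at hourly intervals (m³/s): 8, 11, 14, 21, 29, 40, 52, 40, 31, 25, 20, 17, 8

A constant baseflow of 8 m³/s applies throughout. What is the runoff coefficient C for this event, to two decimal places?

ΣQ_DR = 212.0 m³/s; V = ΣQ_DR·Δt = 7.632 × 10^5 m³.
Runoff depth d = V / A = 11.87 mm.
C = d / P = 11.87 / 15.7 = 0.76.

C ≈ 0.76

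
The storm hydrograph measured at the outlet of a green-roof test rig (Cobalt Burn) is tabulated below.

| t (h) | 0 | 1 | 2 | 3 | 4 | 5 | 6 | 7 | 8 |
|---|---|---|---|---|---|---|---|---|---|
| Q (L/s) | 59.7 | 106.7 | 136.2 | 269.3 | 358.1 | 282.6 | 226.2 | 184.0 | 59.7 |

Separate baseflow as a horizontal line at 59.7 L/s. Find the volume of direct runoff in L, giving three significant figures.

V ≈ 4.12 × 10^6 L

Direct-runoff ordinates (Q − Q_b): 0.0, 47.0, 76.5, 209.6, 298.4, 222.9, 166.5, 124.3, 0.0 L/s.
ΣQ_DR = 1145 L/s.
With Δt = 1 h = 3600 s, V = ΣQ_DR · Δt = 1145 × 3600 = 4.12 × 10^6 L.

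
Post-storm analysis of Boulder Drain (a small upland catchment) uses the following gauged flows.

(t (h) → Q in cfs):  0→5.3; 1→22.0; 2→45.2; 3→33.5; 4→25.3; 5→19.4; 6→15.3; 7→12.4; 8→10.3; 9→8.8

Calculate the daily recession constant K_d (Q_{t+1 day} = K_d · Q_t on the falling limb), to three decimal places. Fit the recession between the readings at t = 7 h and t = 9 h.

K_d ≈ 0.016

Between t = 7 h and t = 9 h the flow falls from 12.4 to 8.8 cfs over 2×1 h = 2 h.
Per-interval ratio K = (8.8/12.4)^(1/2) = 0.8424; K_d = K^(24/1) = 0.016.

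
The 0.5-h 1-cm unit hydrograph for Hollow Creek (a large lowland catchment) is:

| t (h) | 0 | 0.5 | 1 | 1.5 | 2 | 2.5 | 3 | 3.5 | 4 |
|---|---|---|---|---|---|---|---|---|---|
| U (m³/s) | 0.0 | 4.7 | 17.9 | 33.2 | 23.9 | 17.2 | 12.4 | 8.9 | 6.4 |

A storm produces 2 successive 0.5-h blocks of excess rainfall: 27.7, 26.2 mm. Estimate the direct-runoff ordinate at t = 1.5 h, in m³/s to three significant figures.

By discrete convolution, Q_j = Σ (P_i / 10 mm) · U_{j−i}.
At t = 1.5 h (j=3): Q = (27.7/10)·33.2 + (26.2/10)·17.9 = 139 m³/s.

Q ≈ 139 m³/s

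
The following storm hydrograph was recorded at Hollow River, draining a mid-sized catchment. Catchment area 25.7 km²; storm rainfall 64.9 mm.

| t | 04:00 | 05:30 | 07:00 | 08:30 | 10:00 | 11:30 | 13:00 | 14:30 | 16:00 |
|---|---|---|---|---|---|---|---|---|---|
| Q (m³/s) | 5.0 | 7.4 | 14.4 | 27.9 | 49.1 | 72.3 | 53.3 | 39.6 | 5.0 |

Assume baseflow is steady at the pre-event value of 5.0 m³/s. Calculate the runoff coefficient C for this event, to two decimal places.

ΣQ_DR = 229.0 m³/s; V = ΣQ_DR·Δt = 1.237 × 10^6 m³.
Runoff depth d = V / A = 48.12 mm.
C = d / P = 48.12 / 64.9 = 0.74.

C ≈ 0.74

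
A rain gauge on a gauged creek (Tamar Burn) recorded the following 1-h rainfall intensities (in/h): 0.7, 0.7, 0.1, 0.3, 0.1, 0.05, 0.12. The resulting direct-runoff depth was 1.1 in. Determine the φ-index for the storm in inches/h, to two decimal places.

Only the 3 blocks with intensity above φ contribute runoff: 0.7, 0.7, 0.3 in/h.
Σ(I−φ)·Δt = d  ⇒  (0.7+0.7+0.3 − 3φ)·1 = 1.1
φ = (1.700 − 1.1/1) / 3 = 0.20 in/h.

φ ≈ 0.20 in/h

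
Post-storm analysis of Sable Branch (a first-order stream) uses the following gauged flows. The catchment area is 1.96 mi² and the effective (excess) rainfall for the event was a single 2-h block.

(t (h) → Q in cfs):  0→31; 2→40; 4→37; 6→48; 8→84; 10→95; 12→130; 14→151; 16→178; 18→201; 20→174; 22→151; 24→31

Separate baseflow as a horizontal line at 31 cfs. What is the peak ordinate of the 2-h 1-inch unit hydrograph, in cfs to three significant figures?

U_p ≈ 113 cfs

Direct runoff: 0.0, 9.0, 6.0, 17.0, 53.0, 64.0, 99.0, 120.0, 147.0, 170.0, 143.0, 120.0, 0.0 cfs; ΣQ_DR = 948.0 cfs, peak = 170.0 cfs.
Runoff depth d = ΣQ_DR·Δt / A = 948.0 × 7200 / (1.96 mi²) = 1.499 in.
The 1-inch UH is the DRH scaled by (1 in)/d, so U_p = 170.0 × 1/1.499 = 113 cfs.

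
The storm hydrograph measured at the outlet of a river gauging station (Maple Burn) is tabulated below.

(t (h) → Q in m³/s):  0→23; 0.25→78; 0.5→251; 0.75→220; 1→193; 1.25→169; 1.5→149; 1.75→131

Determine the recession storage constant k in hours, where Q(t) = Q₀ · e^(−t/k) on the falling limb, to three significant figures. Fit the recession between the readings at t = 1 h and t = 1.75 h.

On the falling limb, Q drops from 193 to 131 m³/s between t = 1 h and t = 1.75 h (Δt = 0.75 h).
k = −Δt / ln(Q₂/Q₁) = −0.75 / ln(131/193) = 1.94 h.

k ≈ 1.94 h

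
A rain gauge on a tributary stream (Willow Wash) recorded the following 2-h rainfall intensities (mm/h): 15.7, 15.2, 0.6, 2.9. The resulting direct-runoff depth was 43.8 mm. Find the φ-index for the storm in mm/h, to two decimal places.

φ ≈ 4.50 mm/h

Only the 2 blocks with intensity above φ contribute runoff: 15.7, 15.2 mm/h.
Σ(I−φ)·Δt = d  ⇒  (15.7+15.2 − 2φ)·2 = 43.8
φ = (30.90 − 43.8/2) / 2 = 4.50 mm/h.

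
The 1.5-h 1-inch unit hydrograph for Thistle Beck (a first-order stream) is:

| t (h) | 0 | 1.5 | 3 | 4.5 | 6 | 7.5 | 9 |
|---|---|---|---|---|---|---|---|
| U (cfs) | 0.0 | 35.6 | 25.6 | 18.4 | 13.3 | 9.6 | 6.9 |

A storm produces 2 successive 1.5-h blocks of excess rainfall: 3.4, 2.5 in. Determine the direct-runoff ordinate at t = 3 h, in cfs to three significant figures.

Q ≈ 176 cfs

By discrete convolution, Q_j = Σ (P_i / 1 in) · U_{j−i}.
At t = 3 h (j=2): Q = (3.4/1)·25.6 + (2.5/1)·35.6 = 176 cfs.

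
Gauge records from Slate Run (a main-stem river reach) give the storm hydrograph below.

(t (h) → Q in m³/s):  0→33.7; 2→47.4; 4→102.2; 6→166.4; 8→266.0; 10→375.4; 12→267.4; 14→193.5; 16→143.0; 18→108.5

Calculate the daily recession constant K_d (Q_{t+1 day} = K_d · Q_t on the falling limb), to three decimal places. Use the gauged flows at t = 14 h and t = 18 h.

K_d ≈ 0.031

Between t = 14 h and t = 18 h the flow falls from 193.5 to 108.5 m³/s over 2×2 h = 4 h.
Per-interval ratio K = (108.5/193.5)^(1/2) = 0.7488; K_d = K^(24/2) = 0.031.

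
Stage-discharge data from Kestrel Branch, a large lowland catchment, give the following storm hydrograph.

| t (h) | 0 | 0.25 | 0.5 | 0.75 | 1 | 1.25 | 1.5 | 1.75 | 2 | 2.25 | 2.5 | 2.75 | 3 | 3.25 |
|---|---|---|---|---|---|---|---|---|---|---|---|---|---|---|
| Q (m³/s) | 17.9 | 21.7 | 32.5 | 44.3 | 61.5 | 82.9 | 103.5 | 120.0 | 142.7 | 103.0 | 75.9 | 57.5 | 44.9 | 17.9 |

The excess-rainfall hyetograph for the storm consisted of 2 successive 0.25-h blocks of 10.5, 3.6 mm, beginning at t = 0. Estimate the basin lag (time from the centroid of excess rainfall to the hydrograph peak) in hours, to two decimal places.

Centroid of excess rainfall: t_c = Σ P_i·t̄_i / ΣP_i = 0.1888 h (block centres at 0.125, 0.375 h).
Hydrograph peak occurs at t = 2 h, so basin lag t_L = 2 − 0.1888 = 1.81 h.

t_L ≈ 1.81 h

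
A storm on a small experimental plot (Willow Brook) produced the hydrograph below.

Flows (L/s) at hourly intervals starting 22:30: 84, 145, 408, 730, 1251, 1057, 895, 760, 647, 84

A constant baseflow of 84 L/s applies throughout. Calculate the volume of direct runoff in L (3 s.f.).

Direct-runoff ordinates (Q − Q_b): 0.0, 61.0, 324.0, 646.0, 1167.0, 973.0, 811.0, 676.0, 563.0, 0.0 L/s.
ΣQ_DR = 5221 L/s.
With Δt = 1 h = 3600 s, V = ΣQ_DR · Δt = 5221 × 3600 = 1.88 × 10^7 L.

V ≈ 1.88 × 10^7 L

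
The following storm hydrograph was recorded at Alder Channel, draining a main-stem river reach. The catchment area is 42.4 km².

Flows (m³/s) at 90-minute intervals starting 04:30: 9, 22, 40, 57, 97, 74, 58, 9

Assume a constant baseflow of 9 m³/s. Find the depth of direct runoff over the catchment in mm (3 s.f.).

d ≈ 37.4 mm

Direct runoff: 0.0, 13.0, 31.0, 48.0, 88.0, 65.0, 49.0, 0.0 m³/s; ΣQ_DR = 294.0 m³/s.
V = ΣQ_DR · Δt = 294.0 × 5400 s = 1.588 × 10^6 m³.
Over A = 42.4 km², depth = V / A = 37.4 mm.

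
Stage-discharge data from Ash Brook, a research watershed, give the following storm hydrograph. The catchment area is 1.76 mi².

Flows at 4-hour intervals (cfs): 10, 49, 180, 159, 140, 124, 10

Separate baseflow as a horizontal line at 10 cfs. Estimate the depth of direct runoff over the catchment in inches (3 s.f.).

d ≈ 2.12 in

Direct runoff: 0.0, 39.0, 170.0, 149.0, 130.0, 114.0, 0.0 cfs; ΣQ_DR = 602.0 cfs.
V = ΣQ_DR · Δt = 602.0 × 14400 s = 8.669 × 10^6 ft³.
Over A = 1.76 mi², depth = V / A = 2.12 in.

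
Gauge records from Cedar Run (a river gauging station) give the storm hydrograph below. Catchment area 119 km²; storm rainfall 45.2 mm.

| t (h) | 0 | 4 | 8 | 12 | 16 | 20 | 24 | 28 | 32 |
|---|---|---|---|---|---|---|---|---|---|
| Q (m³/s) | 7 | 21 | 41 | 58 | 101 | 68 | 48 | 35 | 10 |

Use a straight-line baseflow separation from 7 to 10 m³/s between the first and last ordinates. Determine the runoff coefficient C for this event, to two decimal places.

ΣQ_DR = 312.5 m³/s; V = ΣQ_DR·Δt = 4.500 × 10^6 m³.
Runoff depth d = V / A = 37.82 mm.
C = d / P = 37.82 / 45.2 = 0.84.

C ≈ 0.84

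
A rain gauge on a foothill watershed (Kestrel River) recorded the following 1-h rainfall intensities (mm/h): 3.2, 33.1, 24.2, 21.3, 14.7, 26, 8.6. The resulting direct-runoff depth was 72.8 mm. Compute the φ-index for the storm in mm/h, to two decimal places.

Only the 5 blocks with intensity above φ contribute runoff: 33.1, 24.2, 21.3, 14.7, 26 mm/h.
Σ(I−φ)·Δt = d  ⇒  (33.1+24.2+21.3+14.7+26 − 5φ)·1 = 72.8
φ = (119.3 − 72.8/1) / 5 = 9.30 mm/h.

φ ≈ 9.30 mm/h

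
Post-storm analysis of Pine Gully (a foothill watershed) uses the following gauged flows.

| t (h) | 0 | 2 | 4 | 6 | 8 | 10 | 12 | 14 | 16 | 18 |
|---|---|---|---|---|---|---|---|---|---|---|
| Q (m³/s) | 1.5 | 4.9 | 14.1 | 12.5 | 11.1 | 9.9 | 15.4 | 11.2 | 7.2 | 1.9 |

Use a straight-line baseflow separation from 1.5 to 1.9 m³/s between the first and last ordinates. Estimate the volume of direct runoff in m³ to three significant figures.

V ≈ 5.23 × 10^5 m³

Direct-runoff ordinates (Q − Q_b): 0.00, 3.36, 12.51, 10.87, 9.42, 8.18, 13.63, 9.39, 5.34, 0.00 m³/s.
ΣQ_DR = 72.70 m³/s.
With Δt = 2 h = 7200 s, V = ΣQ_DR · Δt = 72.70 × 7200 = 5.23 × 10^5 m³.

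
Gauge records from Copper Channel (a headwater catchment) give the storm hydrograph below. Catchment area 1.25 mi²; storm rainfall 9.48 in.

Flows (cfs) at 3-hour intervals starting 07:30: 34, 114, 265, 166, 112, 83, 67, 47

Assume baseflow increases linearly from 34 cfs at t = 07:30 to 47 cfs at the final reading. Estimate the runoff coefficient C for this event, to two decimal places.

C ≈ 0.22

ΣQ_DR = 564.0 cfs; V = ΣQ_DR·Δt = 6.091 × 10^6 ft³.
Runoff depth d = V / A = 2.098 in.
C = d / P = 2.098 / 9.48 = 0.22.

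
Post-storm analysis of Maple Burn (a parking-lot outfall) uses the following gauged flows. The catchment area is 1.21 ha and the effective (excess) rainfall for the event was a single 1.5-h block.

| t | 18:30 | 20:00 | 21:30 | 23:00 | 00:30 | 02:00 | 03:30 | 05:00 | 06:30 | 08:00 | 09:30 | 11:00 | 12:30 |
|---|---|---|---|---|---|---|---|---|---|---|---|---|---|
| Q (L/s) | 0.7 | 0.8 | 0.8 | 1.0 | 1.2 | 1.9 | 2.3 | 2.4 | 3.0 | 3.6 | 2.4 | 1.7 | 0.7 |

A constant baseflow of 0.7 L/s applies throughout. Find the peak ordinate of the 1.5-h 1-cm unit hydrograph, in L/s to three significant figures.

Direct runoff: 0.0, 0.1, 0.1, 0.3, 0.5, 1.2, 1.6, 1.7, 2.3, 2.9, 1.7, 1.0, 0.0 L/s; ΣQ_DR = 13.40 L/s, peak = 2.9 L/s.
Runoff depth d = ΣQ_DR·Δt / A = 13.40 × 5400 / (1.21 ha) = 5.980 mm.
The 1-cm UH is the DRH scaled by (10 mm)/d, so U_p = 2.9 × 10/5.980 = 4.85 L/s.

U_p ≈ 4.85 L/s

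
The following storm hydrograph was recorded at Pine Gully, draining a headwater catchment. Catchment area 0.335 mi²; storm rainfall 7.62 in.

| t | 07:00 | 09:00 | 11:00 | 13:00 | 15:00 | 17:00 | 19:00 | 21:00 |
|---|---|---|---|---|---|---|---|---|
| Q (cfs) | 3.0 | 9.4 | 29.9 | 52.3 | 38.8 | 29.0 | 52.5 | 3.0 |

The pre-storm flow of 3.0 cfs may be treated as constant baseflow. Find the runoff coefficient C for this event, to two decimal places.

ΣQ_DR = 193.9 cfs; V = ΣQ_DR·Δt = 1.396 × 10^6 ft³.
Runoff depth d = V / A = 1.794 in.
C = d / P = 1.794 / 7.62 = 0.24.

C ≈ 0.24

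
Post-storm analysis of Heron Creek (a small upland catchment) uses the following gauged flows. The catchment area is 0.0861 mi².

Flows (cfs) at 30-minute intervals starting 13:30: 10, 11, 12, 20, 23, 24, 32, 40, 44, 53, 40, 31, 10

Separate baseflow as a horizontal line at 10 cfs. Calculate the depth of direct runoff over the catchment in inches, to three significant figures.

Direct runoff: 0.0, 1.0, 2.0, 10.0, 13.0, 14.0, 22.0, 30.0, 34.0, 43.0, 30.0, 21.0, 0.0 cfs; ΣQ_DR = 220.0 cfs.
V = ΣQ_DR · Δt = 220.0 × 1800 s = 3.960 × 10^5 ft³.
Over A = 0.0861 mi², depth = V / A = 1.98 in.

d ≈ 1.98 in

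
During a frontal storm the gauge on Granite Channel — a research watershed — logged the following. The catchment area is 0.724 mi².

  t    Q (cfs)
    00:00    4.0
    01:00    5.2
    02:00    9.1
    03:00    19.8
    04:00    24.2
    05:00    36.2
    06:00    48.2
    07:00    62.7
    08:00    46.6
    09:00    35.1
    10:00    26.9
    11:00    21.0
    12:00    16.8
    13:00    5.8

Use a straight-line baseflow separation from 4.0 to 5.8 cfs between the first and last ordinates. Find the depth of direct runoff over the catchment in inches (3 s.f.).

Direct runoff: 0.00, 1.06, 4.82, 15.38, 19.65, 31.51, 43.37, 57.73, 41.49, 29.85, 21.52, 15.48, 11.14, 0.00 cfs; ΣQ_DR = 293.0 cfs.
V = ΣQ_DR · Δt = 293.0 × 3600 s = 1.055 × 10^6 ft³.
Over A = 0.724 mi², depth = V / A = 0.627 in.

d ≈ 0.627 in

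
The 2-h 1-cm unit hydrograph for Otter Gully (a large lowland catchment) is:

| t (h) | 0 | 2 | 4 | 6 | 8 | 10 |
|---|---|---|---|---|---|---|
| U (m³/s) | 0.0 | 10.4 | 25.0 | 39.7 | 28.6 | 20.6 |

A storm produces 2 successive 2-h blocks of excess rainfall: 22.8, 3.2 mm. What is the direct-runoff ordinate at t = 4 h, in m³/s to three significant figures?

Q ≈ 60.3 m³/s

By discrete convolution, Q_j = Σ (P_i / 10 mm) · U_{j−i}.
At t = 4 h (j=2): Q = (22.8/10)·25.0 + (3.2/10)·10.4 = 60.3 m³/s.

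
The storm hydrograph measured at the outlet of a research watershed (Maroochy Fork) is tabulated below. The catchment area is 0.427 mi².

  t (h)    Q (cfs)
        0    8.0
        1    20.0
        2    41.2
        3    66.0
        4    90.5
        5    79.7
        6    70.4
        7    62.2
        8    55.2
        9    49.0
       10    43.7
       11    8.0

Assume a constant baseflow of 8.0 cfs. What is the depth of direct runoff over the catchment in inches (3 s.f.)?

d ≈ 1.81 in

Direct runoff: 0.0, 12.0, 33.2, 58.0, 82.5, 71.7, 62.4, 54.2, 47.2, 41.0, 35.7, 0.0 cfs; ΣQ_DR = 497.9 cfs.
V = ΣQ_DR · Δt = 497.9 × 3600 s = 1.792 × 10^6 ft³.
Over A = 0.427 mi², depth = V / A = 1.81 in.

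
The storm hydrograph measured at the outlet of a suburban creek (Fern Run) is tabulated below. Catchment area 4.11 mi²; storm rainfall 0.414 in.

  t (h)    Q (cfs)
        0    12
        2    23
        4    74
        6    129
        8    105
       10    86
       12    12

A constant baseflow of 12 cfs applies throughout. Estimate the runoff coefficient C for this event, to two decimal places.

C ≈ 0.65

ΣQ_DR = 357.0 cfs; V = ΣQ_DR·Δt = 2.570 × 10^6 ft³.
Runoff depth d = V / A = 0.2692 in.
C = d / P = 0.2692 / 0.414 = 0.65.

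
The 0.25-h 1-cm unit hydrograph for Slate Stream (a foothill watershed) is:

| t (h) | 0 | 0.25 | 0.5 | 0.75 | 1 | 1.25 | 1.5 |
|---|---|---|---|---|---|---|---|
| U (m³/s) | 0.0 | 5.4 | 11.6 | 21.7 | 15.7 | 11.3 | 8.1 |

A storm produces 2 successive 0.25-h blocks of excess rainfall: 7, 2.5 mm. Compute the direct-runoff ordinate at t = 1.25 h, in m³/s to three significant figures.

By discrete convolution, Q_j = Σ (P_i / 10 mm) · U_{j−i}.
At t = 1.25 h (j=5): Q = (7/10)·11.3 + (2.5/10)·15.7 = 11.8 m³/s.

Q ≈ 11.8 m³/s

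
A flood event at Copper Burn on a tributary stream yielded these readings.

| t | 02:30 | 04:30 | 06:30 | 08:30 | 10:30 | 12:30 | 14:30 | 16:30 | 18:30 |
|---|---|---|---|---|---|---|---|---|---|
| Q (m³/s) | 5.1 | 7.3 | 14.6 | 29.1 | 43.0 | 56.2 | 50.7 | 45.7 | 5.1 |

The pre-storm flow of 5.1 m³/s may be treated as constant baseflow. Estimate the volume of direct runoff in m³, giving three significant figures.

Direct-runoff ordinates (Q − Q_b): 0.0, 2.2, 9.5, 24.0, 37.9, 51.1, 45.6, 40.6, 0.0 m³/s.
ΣQ_DR = 210.9 m³/s.
With Δt = 2 h = 7200 s, V = ΣQ_DR · Δt = 210.9 × 7200 = 1.52 × 10^6 m³.

V ≈ 1.52 × 10^6 m³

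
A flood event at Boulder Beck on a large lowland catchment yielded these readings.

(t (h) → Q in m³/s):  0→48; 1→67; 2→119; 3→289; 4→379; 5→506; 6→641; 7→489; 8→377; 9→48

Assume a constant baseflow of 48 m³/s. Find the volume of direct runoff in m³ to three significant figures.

Direct-runoff ordinates (Q − Q_b): 0.0, 19.0, 71.0, 241.0, 331.0, 458.0, 593.0, 441.0, 329.0, 0.0 m³/s.
ΣQ_DR = 2483 m³/s.
With Δt = 1 h = 3600 s, V = ΣQ_DR · Δt = 2483 × 3600 = 8.94 × 10^6 m³.

V ≈ 8.94 × 10^6 m³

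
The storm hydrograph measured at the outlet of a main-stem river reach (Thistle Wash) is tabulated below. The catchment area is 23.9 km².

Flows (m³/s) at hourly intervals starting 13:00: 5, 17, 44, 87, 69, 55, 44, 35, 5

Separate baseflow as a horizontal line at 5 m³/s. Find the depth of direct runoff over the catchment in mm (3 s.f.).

d ≈ 47.6 mm

Direct runoff: 0.0, 12.0, 39.0, 82.0, 64.0, 50.0, 39.0, 30.0, 0.0 m³/s; ΣQ_DR = 316.0 m³/s.
V = ΣQ_DR · Δt = 316.0 × 3600 s = 1.138 × 10^6 m³.
Over A = 23.9 km², depth = V / A = 47.6 mm.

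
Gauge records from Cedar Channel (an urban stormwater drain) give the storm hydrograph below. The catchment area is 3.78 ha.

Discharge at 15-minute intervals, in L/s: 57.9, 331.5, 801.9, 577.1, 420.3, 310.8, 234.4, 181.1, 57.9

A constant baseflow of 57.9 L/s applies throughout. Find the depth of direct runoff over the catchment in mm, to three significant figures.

d ≈ 58.4 mm

Direct runoff: 0.0, 273.6, 744.0, 519.2, 362.4, 252.9, 176.5, 123.2, 0.0 L/s; ΣQ_DR = 2452 L/s.
V = ΣQ_DR · Δt = 2452 × 900 s = 2.207 × 10^6 L.
Over A = 3.78 ha, depth = V / A = 58.4 mm.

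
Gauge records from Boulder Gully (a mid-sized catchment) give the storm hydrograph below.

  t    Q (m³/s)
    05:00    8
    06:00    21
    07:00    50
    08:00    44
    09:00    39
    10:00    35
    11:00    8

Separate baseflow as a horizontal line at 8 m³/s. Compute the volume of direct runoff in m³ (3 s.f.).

Direct-runoff ordinates (Q − Q_b): 0.0, 13.0, 42.0, 36.0, 31.0, 27.0, 0.0 m³/s.
ΣQ_DR = 149.0 m³/s.
With Δt = 1 h = 3600 s, V = ΣQ_DR · Δt = 149.0 × 3600 = 5.36 × 10^5 m³.

V ≈ 5.36 × 10^5 m³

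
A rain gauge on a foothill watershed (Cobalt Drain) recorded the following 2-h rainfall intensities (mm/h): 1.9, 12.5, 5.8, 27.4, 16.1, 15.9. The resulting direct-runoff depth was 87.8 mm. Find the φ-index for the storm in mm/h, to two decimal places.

Only the 4 blocks with intensity above φ contribute runoff: 12.5, 27.4, 16.1, 15.9 mm/h.
Σ(I−φ)·Δt = d  ⇒  (12.5+27.4+16.1+15.9 − 4φ)·2 = 87.8
φ = (71.90 − 87.8/2) / 4 = 7.00 mm/h.

φ ≈ 7.00 mm/h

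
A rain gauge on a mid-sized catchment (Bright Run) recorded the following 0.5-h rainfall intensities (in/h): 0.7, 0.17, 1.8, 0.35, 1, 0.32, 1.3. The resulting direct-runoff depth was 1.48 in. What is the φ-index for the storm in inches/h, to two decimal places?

Only the 4 blocks with intensity above φ contribute runoff: 0.7, 1.8, 1, 1.3 in/h.
Σ(I−φ)·Δt = d  ⇒  (0.7+1.8+1+1.3 − 4φ)·0.5 = 1.48
φ = (4.800 − 1.48/0.5) / 4 = 0.46 in/h.

φ ≈ 0.46 in/h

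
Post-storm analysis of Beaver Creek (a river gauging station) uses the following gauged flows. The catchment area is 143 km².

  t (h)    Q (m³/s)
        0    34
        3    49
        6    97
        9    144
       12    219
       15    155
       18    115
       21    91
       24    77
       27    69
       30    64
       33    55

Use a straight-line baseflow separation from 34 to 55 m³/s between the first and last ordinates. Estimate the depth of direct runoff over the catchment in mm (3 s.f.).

d ≈ 48.0 mm

Direct runoff: 0.00, 13.09, 59.18, 104.27, 177.36, 111.45, 69.55, 43.64, 27.73, 17.82, 10.91, 0.00 m³/s; ΣQ_DR = 635.0 m³/s.
V = ΣQ_DR · Δt = 635.0 × 10800 s = 6.858 × 10^6 m³.
Over A = 143 km², depth = V / A = 48.0 mm.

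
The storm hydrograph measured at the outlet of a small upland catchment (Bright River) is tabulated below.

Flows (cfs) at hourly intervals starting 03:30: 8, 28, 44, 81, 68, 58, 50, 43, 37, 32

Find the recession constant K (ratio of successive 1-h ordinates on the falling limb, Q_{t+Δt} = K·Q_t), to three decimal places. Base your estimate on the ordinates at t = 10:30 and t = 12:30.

K ≈ 0.863

Using the recession-limb readings at t = 10:30 and t = 12:30: Q falls from 43 to 32 cfs over 2 intervals.
K = (Q₂/Q₁)^(1/2) = (32/43)^(1/2) = 0.863.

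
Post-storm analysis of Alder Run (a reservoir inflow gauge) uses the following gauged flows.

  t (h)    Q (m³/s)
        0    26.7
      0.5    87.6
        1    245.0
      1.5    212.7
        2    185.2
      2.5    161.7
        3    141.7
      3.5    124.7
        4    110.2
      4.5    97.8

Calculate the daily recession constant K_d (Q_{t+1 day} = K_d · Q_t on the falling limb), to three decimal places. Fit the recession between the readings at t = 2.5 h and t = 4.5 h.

Between t = 2.5 h and t = 4.5 h the flow falls from 161.7 to 97.8 m³/s over 4×0.5 h = 2 h.
Per-interval ratio K = (97.8/161.7)^(1/4) = 0.8819; K_d = K^(24/0.5) = 0.002.

K_d ≈ 0.002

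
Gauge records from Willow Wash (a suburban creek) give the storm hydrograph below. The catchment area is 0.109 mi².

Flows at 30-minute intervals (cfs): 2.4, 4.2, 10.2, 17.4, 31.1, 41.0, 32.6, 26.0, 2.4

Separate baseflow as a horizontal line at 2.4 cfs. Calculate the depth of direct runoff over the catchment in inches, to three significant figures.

Direct runoff: 0.0, 1.8, 7.8, 15.0, 28.7, 38.6, 30.2, 23.6, 0.0 cfs; ΣQ_DR = 145.7 cfs.
V = ΣQ_DR · Δt = 145.7 × 1800 s = 2.623 × 10^5 ft³.
Over A = 0.109 mi², depth = V / A = 1.04 in.

d ≈ 1.04 in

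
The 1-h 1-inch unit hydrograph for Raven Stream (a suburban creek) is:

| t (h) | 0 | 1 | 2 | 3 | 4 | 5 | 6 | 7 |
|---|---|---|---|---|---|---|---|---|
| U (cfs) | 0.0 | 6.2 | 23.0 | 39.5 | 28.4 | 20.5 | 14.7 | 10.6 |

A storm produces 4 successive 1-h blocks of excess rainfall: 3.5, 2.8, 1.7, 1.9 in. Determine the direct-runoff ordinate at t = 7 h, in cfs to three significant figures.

By discrete convolution, Q_j = Σ (P_i / 1 in) · U_{j−i}.
At t = 7 h (j=7): Q = (3.5/1)·10.6 + (2.8/1)·14.7 + (1.7/1)·20.5 + (1.9/1)·28.4 = 167 cfs.

Q ≈ 167 cfs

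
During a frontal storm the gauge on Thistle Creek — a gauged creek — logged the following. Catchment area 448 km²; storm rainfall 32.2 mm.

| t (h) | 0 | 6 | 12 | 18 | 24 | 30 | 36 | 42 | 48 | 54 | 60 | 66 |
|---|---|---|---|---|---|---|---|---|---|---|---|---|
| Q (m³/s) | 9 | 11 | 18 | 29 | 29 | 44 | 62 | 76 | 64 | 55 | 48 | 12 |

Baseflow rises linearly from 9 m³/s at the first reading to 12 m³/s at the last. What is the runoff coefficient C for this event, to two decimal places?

C ≈ 0.50

ΣQ_DR = 331.0 m³/s; V = ΣQ_DR·Δt = 7.150 × 10^6 m³.
Runoff depth d = V / A = 15.96 mm.
C = d / P = 15.96 / 32.2 = 0.50.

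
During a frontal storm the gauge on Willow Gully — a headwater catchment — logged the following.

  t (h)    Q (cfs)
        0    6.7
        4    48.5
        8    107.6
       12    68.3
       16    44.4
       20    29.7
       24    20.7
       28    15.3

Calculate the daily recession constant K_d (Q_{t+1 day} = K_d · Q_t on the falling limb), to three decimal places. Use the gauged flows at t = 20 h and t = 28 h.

Between t = 20 h and t = 28 h the flow falls from 29.7 to 15.3 cfs over 2×4 h = 8 h.
Per-interval ratio K = (15.3/29.7)^(1/2) = 0.7177; K_d = K^(24/4) = 0.137.

K_d ≈ 0.137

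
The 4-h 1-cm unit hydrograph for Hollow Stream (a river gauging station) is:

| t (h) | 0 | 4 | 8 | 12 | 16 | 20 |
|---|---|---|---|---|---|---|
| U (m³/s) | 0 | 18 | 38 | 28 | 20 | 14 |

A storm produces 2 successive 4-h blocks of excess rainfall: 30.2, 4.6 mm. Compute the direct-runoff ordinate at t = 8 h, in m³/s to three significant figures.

Q ≈ 123 m³/s

By discrete convolution, Q_j = Σ (P_i / 10 mm) · U_{j−i}.
At t = 8 h (j=2): Q = (30.2/10)·38 + (4.6/10)·18 = 123 m³/s.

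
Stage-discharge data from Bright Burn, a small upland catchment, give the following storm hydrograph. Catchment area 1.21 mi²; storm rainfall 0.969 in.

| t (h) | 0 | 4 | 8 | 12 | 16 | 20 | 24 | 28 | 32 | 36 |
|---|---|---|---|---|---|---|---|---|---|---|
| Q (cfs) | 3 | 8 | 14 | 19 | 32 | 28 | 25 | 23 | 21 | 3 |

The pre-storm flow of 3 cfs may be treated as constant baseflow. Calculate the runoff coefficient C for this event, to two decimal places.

C ≈ 0.77

ΣQ_DR = 146.0 cfs; V = ΣQ_DR·Δt = 2.102 × 10^6 ft³.
Runoff depth d = V / A = 0.7479 in.
C = d / P = 0.7479 / 0.969 = 0.77.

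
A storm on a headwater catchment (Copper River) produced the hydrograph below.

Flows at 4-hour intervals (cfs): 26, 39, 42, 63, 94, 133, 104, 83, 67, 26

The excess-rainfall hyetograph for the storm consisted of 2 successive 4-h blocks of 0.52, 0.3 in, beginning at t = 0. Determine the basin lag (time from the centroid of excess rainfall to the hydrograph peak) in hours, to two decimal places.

t_L ≈ 16.54 h

Centroid of excess rainfall: t_c = Σ P_i·t̄_i / ΣP_i = 3.4634 h (block centres at 2, 6 h).
Hydrograph peak occurs at t = 20 h, so basin lag t_L = 20 − 3.4634 = 16.54 h.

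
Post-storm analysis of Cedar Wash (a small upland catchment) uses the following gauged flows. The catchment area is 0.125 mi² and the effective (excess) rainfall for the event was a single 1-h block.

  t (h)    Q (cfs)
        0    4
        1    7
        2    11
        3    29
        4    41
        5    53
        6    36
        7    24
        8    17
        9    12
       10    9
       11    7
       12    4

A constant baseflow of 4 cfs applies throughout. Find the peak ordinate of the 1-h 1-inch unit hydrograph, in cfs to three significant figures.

U_p ≈ 19.6 cfs

Direct runoff: 0.0, 3.0, 7.0, 25.0, 37.0, 49.0, 32.0, 20.0, 13.0, 8.0, 5.0, 3.0, 0.0 cfs; ΣQ_DR = 202.0 cfs, peak = 49.0 cfs.
Runoff depth d = ΣQ_DR·Δt / A = 202.0 × 3600 / (0.125 mi²) = 2.504 in.
The 1-inch UH is the DRH scaled by (1 in)/d, so U_p = 49.0 × 1/2.504 = 19.6 cfs.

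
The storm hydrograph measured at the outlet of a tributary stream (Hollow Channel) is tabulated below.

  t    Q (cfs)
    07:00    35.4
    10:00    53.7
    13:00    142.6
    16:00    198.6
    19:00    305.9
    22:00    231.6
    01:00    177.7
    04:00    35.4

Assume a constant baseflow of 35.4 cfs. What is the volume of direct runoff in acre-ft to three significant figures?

V ≈ 223 acre-ft

Direct-runoff ordinates (Q − Q_b): 0.0, 18.3, 107.2, 163.2, 270.5, 196.2, 142.3, 0.0 cfs.
ΣQ_DR = 897.7 cfs.
With Δt = 3 h = 10800 s, V = ΣQ_DR · Δt = 897.7 × 10800 = 9.70 × 10^6 ft³ = 223 acre-ft.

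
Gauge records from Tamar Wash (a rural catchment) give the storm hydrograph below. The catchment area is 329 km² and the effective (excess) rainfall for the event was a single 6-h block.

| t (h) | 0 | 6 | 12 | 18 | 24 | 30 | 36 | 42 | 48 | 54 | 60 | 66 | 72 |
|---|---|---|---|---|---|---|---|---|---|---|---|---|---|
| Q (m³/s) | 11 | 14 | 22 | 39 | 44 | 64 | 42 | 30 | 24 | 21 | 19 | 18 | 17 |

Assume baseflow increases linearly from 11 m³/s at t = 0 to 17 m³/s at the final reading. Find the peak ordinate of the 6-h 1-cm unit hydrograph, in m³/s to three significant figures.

Direct runoff: 0.00, 2.50, 10.00, 26.50, 31.00, 50.50, 28.00, 15.50, 9.00, 5.50, 3.00, 1.50, 0.00 m³/s; ΣQ_DR = 183.0 m³/s, peak = 50.50 m³/s.
Runoff depth d = ΣQ_DR·Δt / A = 183.0 × 21600 / (329 km²) = 12.01 mm.
The 1-cm UH is the DRH scaled by (10 mm)/d, so U_p = 50.50 × 10/12.01 = 42.0 m³/s.

U_p ≈ 42.0 m³/s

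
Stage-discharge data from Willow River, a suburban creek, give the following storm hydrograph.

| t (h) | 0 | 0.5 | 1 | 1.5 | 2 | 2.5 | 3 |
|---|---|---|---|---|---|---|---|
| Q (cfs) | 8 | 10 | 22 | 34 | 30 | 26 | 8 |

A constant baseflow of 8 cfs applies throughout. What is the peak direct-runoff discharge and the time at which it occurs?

Q_p = 26.0 cfs at t = 1.5 h

Subtracting baseflow gives direct-runoff ordinates: 0.0, 2.0, 14.0, 26.0, 22.0, 18.0, 0.0 cfs.
The maximum is 26.0 cfs, occurring at the reading for t = 1.5 h.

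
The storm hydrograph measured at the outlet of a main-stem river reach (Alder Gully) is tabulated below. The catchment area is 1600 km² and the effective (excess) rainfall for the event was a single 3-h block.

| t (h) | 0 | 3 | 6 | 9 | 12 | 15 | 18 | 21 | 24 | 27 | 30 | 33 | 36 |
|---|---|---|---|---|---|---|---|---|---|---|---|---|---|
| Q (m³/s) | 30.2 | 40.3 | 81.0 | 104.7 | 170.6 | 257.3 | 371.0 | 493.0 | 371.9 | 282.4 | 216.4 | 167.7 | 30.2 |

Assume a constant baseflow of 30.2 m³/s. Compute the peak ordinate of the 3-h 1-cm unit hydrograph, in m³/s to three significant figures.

U_p ≈ 308 m³/s

Direct runoff: 0.0, 10.1, 50.8, 74.5, 140.4, 227.1, 340.8, 462.8, 341.7, 252.2, 186.2, 137.5, 0.0 m³/s; ΣQ_DR = 2224 m³/s, peak = 462.8 m³/s.
Runoff depth d = ΣQ_DR·Δt / A = 2224 × 10800 / (1600 km²) = 15.01 mm.
The 1-cm UH is the DRH scaled by (10 mm)/d, so U_p = 462.8 × 10/15.01 = 308 m³/s.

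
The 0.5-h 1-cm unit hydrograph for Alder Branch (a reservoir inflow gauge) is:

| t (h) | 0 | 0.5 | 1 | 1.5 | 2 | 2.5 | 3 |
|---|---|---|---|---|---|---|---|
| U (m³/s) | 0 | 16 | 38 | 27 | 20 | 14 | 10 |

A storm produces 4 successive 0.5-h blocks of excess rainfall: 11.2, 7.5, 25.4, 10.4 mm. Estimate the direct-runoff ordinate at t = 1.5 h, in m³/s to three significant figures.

Q ≈ 99.4 m³/s

By discrete convolution, Q_j = Σ (P_i / 10 mm) · U_{j−i}.
At t = 1.5 h (j=3): Q = (11.2/10)·27 + (7.5/10)·38 + (25.4/10)·16 + (10.4/10)·0 = 99.4 m³/s.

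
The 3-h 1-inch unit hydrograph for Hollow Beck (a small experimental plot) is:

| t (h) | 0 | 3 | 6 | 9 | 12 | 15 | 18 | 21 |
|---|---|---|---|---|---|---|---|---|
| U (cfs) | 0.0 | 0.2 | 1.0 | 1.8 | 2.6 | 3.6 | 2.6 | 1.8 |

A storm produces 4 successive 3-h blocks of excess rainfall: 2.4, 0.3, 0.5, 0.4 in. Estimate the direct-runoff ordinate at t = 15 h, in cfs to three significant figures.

By discrete convolution, Q_j = Σ (P_i / 1 in) · U_{j−i}.
At t = 15 h (j=5): Q = (2.4/1)·3.6 + (0.3/1)·2.6 + (0.5/1)·1.8 + (0.4/1)·1.0 = 10.7 cfs.

Q ≈ 10.7 cfs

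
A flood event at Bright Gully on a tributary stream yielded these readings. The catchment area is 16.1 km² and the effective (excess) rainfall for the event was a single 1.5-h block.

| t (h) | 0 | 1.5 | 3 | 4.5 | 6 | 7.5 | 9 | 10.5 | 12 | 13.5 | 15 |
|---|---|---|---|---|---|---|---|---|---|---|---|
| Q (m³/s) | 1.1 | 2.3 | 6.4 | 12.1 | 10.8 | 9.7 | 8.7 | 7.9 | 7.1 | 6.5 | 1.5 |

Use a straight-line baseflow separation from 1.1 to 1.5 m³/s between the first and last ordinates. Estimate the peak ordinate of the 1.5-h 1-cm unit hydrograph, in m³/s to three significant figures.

Direct runoff: 0.00, 1.16, 5.22, 10.88, 9.54, 8.40, 7.36, 6.52, 5.68, 5.04, 0.00 m³/s; ΣQ_DR = 59.80 m³/s, peak = 10.88 m³/s.
Runoff depth d = ΣQ_DR·Δt / A = 59.80 × 5400 / (16.1 km²) = 20.06 mm.
The 1-cm UH is the DRH scaled by (10 mm)/d, so U_p = 10.88 × 10/20.06 = 5.42 m³/s.

U_p ≈ 5.42 m³/s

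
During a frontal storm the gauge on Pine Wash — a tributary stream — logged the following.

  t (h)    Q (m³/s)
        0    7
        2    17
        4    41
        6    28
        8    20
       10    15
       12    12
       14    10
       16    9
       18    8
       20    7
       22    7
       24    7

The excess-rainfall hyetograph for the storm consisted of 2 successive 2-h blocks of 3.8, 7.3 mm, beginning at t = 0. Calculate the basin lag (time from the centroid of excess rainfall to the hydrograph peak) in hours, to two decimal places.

Centroid of excess rainfall: t_c = Σ P_i·t̄_i / ΣP_i = 2.3153 h (block centres at 1, 3 h).
Hydrograph peak occurs at t = 4 h, so basin lag t_L = 4 − 2.3153 = 1.68 h.

t_L ≈ 1.68 h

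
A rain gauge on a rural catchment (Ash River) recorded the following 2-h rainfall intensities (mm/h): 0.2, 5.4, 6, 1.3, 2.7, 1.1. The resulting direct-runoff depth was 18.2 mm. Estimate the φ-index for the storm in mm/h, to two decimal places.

Only the 3 blocks with intensity above φ contribute runoff: 5.4, 6, 2.7 mm/h.
Σ(I−φ)·Δt = d  ⇒  (5.4+6+2.7 − 3φ)·2 = 18.2
φ = (14.10 − 18.2/2) / 3 = 1.67 mm/h.

φ ≈ 1.67 mm/h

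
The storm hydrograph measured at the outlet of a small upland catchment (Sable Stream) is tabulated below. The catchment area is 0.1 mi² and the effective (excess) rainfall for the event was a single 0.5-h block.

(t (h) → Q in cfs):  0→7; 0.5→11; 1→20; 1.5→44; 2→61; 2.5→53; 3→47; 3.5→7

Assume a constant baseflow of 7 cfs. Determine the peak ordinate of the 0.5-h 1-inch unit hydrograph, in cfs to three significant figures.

Direct runoff: 0.0, 4.0, 13.0, 37.0, 54.0, 46.0, 40.0, 0.0 cfs; ΣQ_DR = 194.0 cfs, peak = 54.0 cfs.
Runoff depth d = ΣQ_DR·Δt / A = 194.0 × 1800 / (0.1 mi²) = 1.503 in.
The 1-inch UH is the DRH scaled by (1 in)/d, so U_p = 54.0 × 1/1.503 = 35.9 cfs.

U_p ≈ 35.9 cfs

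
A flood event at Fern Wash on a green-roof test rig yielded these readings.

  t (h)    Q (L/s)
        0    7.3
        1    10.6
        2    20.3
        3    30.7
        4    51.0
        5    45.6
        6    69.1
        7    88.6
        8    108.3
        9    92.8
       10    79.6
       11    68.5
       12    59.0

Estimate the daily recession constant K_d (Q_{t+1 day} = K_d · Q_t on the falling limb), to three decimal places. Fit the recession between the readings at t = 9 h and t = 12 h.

Between t = 9 h and t = 12 h the flow falls from 92.8 to 59.0 L/s over 3×1 h = 3 h.
Per-interval ratio K = (59.0/92.8)^(1/3) = 0.8599; K_d = K^(24/1) = 0.027.

K_d ≈ 0.027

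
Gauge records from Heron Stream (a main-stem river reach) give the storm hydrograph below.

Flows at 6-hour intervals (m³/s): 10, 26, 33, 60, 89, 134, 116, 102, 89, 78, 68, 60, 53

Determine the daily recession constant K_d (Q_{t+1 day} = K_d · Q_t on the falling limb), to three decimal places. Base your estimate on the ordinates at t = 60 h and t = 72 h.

Between t = 60 h and t = 72 h the flow falls from 68 to 53 m³/s over 2×6 h = 12 h.
Per-interval ratio K = (53/68)^(1/2) = 0.8828; K_d = K^(24/6) = 0.607.

K_d ≈ 0.607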